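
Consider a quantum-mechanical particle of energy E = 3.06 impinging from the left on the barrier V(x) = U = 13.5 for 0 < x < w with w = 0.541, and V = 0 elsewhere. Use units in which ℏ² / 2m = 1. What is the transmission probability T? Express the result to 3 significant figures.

Since E < U the interior solution is evanescent with decay constant κ = √(2m(U − E))/ℏ = 3.231.
κw = 1.748, sinh(κw) = 2.785.
Matching ψ, ψ′ at both faces gives T = [1 + U² sinh²(κw) / (4E(U − E))]⁻¹ = 1/12.06 = 0.0829.

T = 0.0829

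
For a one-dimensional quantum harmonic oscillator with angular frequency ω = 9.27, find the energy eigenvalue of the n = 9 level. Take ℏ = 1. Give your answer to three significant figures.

Using E_n = (n + ½)ℏω: E_9 = 9.5 × 9.27 = 88.07.

E = 88.1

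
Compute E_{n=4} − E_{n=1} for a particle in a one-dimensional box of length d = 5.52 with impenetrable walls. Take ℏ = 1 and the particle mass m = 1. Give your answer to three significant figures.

ΔE = 2.43

E_n = n²π²ℏ²/(2md²), so ΔE = (4² − 1²) π²ℏ²/(2md²).
ΔE = 15 × π² / (2 × 1 × 5.52²) = 2.429.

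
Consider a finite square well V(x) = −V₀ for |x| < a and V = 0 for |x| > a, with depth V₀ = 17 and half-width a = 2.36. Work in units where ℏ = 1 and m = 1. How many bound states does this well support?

N = 9

The dimensionless depth is z₀ = a√(2mV₀)/ℏ = 2.36 × √(34.00) = 13.76.
The even/odd transcendental equations gain one root per π/2 in z₀, giving N = 1 + ⌊2z₀/π⌋ = 1 + ⌊8.761⌋ = 9.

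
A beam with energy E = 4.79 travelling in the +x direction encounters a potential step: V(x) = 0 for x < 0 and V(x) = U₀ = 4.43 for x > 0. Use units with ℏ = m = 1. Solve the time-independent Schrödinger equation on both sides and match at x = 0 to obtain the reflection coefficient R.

On each side the TISE gives plane waves with k = √(2m(E − V))/ℏ: k₁ = √(2·1·4.79) = 3.095, k₂ = √(2·1·0.36) = 0.8485.
Matching ψ and ψ′ at x = 0 gives r = (k₁ − k₂)/(k₁ + k₂), so R = r² = 0.3245 and T = 1 − R = 0.6755.

R = 0.325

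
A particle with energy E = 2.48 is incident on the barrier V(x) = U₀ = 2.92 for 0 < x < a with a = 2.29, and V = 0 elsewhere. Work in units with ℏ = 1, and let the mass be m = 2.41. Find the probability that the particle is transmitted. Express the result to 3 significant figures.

E < U₀: inside the barrier ψ ∝ e^{±κx} with κ = √(2m(U₀ − E))/ℏ = 1.456.
κa = 3.335, sinh(κa) = 14.02.
Matching ψ, ψ′ at both faces gives T = [1 + U₀² sinh²(κa) / (4E(U₀ − E))]⁻¹ = 1/385.0 = 0.00260.

T = 0.00260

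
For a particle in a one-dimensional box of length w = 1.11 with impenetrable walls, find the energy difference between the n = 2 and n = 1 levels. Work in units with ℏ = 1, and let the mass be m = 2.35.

E_n = n²π²ℏ²/(2mw²), so ΔE = (2² − 1²) π²ℏ²/(2mw²).
ΔE = 3 × π² / (2 × 2.35 × 1.11²) = 5.113.

ΔE = 5.11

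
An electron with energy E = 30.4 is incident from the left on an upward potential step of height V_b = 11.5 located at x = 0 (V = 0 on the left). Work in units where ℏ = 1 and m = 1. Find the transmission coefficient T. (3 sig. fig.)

The wavenumbers are k₁ = √(2mE)/ℏ = 7.797 on the left and k₂ = √(2m(E − V_b))/ℏ = 6.148 on the right.
Matching ψ and ψ′ at x = 0 gives r = (k₁ − k₂)/(k₁ + k₂), so R = r² = 0.01399 and T = 1 − R = 0.9860.

T = 0.986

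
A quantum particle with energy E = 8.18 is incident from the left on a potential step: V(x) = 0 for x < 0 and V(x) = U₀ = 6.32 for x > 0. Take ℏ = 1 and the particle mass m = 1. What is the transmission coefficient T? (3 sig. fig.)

T = 0.875

On each side the TISE gives plane waves with k = √(2m(E − V))/ℏ: k₁ = √(2·1·8.18) = 4.045, k₂ = √(2·1·1.86) = 1.929.
Continuity of ψ and ψ′ at the step yields the reflection amplitude r = (k₁ − k₂)/(k₁ + k₂) = 0.3542; thus R = |r|² = 0.1255, T = 0.8745.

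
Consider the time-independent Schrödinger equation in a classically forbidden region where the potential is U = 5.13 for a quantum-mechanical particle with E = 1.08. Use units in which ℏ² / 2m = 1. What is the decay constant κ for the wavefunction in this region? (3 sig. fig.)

Since E < U the TISE in this region is ψ'' = κ²ψ with κ = √(2m(U − E))/ℏ.
κ = √(2 × 0.5 × 4.05) = 2.012.

κ = 2.01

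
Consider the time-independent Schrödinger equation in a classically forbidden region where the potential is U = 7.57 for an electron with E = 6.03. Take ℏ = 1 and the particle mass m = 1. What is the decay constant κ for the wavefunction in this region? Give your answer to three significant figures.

Since E < U the TISE in this region is ψ'' = κ²ψ with κ = √(2m(U − E))/ℏ.
κ = √(2 × 1 × 1.54) = 1.755.

κ = 1.75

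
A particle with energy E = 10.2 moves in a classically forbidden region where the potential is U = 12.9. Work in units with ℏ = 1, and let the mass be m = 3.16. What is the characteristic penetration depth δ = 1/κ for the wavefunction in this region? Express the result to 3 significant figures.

Since E < U the TISE in this region is ψ'' = κ²ψ with κ = √(2m(U − E))/ℏ.
κ = √(2 × 3.16 × 2.7) = 4.131. The penetration depth is δ = 1/κ = 0.242.

δ = 0.242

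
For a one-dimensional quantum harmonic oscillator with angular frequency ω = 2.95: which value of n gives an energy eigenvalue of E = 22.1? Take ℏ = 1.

n = 7

Invert E_n = (n + ½)ℏω: n = E/ℏω − ½ = 6.992, so n = 7.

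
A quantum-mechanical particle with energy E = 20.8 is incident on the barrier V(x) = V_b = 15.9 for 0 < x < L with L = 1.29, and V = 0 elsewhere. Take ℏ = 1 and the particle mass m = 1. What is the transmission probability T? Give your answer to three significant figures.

T = 0.725

E > V_b: inside the barrier k₂ = √(2m(E − V_b))/ℏ = 3.130, k₂L = 4.038.
T = [1 + V_b² sin²(k₂L) / (4E(E − V_b))]⁻¹ = 1/1.379 = 0.725.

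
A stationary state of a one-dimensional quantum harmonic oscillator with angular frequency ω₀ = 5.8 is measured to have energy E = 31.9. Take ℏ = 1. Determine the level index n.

n = 5

Invert E_n = (n + ½)ℏω₀: n = E/ℏω₀ − ½ = 5.000, so n = 5.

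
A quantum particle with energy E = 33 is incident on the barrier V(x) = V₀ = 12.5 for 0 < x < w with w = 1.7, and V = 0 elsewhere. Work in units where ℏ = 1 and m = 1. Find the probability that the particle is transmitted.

T = 0.946

E > V₀: inside the barrier k₂ = √(2m(E − V₀))/ℏ = 6.403, k₂w = 10.89.
T = [1 + V₀² sin²(k₂w) / (4E(E − V₀))]⁻¹ = 1/1.057 = 0.946.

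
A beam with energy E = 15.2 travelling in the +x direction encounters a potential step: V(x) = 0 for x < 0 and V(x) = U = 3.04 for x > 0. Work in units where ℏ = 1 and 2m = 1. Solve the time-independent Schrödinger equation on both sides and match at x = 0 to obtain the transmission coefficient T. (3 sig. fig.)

T = 0.997

On each side the TISE gives plane waves with k = √(2m(E − V))/ℏ: k₁ = √(2·½·15.2) = 3.899, k₂ = √(2·½·12.16) = 3.487.
Continuity of ψ and ψ′ at the step yields the reflection amplitude r = (k₁ − k₂)/(k₁ + k₂) = 0.05573; thus R = |r|² = 0.003106, T = 0.9969.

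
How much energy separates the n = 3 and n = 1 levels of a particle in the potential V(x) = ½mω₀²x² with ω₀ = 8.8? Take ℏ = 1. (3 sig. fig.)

E_n = ℏω₀(n + ½), so ΔE = (3 − 1) ℏω₀ = 2 × 8.8 = 17.60.

ΔE = 17.6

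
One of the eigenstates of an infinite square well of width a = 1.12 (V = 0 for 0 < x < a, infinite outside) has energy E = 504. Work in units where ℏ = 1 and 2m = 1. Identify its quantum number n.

For an infinite well E_n = n²π²ℏ²/(2ma²), so n = (a/πℏ)√(2mE).
n = (1.12/π) × √(2 × 0.5 × 504) = 8.004 → n = 8.

n = 8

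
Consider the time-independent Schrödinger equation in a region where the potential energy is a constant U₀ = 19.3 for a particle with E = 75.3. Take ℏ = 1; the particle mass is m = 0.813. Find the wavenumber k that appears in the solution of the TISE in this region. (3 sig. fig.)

k = 9.54

With E > U₀ the solution is oscillatory, ψ ∝ e^{±ikx} with k = √(2m(E − U₀))/ℏ.
k = √(2 × 0.813 × 56) = 9.542.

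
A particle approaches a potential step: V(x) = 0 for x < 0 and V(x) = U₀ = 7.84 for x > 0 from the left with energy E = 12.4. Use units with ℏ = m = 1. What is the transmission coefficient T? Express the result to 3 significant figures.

T = 0.940

On each side the TISE gives plane waves with k = √(2m(E − V))/ℏ: k₁ = √(2·1·12.4) = 4.980, k₂ = √(2·1·4.56) = 3.020.
Matching ψ and ψ′ at x = 0 gives r = (k₁ − k₂)/(k₁ + k₂), so R = r² = 0.06003 and T = 1 − R = 0.9400.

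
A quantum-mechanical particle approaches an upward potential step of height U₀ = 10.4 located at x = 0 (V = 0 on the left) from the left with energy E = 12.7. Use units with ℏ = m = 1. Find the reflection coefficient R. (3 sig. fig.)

On each side the TISE gives plane waves with k = √(2m(E − V))/ℏ: k₁ = √(2·1·12.7) = 5.040, k₂ = √(2·1·2.3) = 2.145.
Continuity of ψ and ψ′ at the step yields the reflection amplitude r = (k₁ − k₂)/(k₁ + k₂) = 0.4030; thus R = |r|² = 0.1624, T = 0.8376.

R = 0.162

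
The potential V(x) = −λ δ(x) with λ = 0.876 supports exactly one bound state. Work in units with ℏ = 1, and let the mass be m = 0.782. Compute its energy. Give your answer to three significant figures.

E = -0.300

The bound state is ψ(x) = √κ e^{−κ|x|}. The derivative jump ψ'(0⁺) − ψ'(0⁻) = −(2mλ/ℏ²)ψ(0) fixes κ = mλ/ℏ² = 0.6850.
Then E = −ℏ²κ²/(2m) = −mλ²/(2ℏ²) = -0.3000.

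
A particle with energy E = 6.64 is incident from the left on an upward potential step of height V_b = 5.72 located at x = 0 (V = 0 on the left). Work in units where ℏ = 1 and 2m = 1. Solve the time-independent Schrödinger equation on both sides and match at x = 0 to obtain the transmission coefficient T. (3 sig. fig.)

T = 0.791

The wavenumbers are k₁ = √(2mE)/ℏ = 2.577 on the left and k₂ = √(2m(E − V_b))/ℏ = 0.9592 on the right.
Matching ψ and ψ′ at x = 0 gives r = (k₁ − k₂)/(k₁ + k₂), so R = r² = 0.2093 and T = 1 − R = 0.7907.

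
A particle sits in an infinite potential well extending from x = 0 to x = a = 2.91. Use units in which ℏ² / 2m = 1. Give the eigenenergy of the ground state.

E = 1.17

The infinite-well eigenfunctions ψ_n = √(2/a) sin(nπx/a) vanish at both walls, giving E_n = n²π²ℏ²/(2ma²).
E_1 = 1² × π² / (2 × 0.5 × 2.91²) = 1.166.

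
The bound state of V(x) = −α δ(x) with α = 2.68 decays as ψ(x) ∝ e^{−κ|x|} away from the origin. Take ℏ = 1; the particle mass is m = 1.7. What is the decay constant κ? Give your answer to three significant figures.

Integrate −(ℏ²/2m)ψ'' − αδ(x)ψ = Eψ from −ε to +ε: the ψ'' term gives ψ'(0⁺) − ψ'(0⁻) and the δ term gives −(2mα/ℏ²)ψ(0).
With ψ ∝ e^{−κ|x|} this yields −2κ = −2mα/ℏ², so κ = mα/ℏ² = 4.556.

κ = 4.56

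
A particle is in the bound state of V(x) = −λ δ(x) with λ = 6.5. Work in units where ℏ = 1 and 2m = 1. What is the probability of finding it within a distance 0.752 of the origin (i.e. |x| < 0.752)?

P = 0.992

The normalised bound state is ψ = √κ e^{−κ|x|} with κ = mλ/ℏ² = 3.250.
P(|x| < d) = ∫_{−d}^{d} κ e^{−2κ|x|} dx = 1 − e^{−2κd} = 1 − e^{−4.888} = 0.9925.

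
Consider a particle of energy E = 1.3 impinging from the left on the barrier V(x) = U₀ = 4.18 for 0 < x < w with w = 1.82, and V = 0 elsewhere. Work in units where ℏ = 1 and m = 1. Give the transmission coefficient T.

T = 0.000551

E < U₀: inside the barrier ψ ∝ e^{±κx} with κ = √(2m(U₀ − E))/ℏ = 2.400.
κw = 4.368, sinh(κw) = 39.44.
Matching ψ, ψ′ at both faces gives T = [1 + U₀² sinh²(κw) / (4E(U₀ − E))]⁻¹ = 1/1815 = 0.000551.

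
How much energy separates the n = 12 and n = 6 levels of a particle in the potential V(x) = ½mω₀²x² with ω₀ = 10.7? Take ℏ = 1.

E_n = ℏω₀(n + ½), so ΔE = (12 − 6) ℏω₀ = 6 × 10.7 = 64.20.

ΔE = 64.2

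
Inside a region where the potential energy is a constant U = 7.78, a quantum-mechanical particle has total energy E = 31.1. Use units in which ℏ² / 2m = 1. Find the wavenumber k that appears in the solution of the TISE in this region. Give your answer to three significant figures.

k = 4.83

With E > U the solution is oscillatory, ψ ∝ e^{±ikx} with k = √(2m(E − U))/ℏ.
k = √(2 × 0.5 × 23.32) = 4.829.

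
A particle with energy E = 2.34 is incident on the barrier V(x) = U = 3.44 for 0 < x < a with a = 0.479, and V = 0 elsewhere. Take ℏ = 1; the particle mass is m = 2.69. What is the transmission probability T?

E < U: inside the barrier ψ ∝ e^{±κx} with κ = √(2m(U − E))/ℏ = 2.433.
κa = 1.165, sinh(κa) = 1.447.
Matching ψ, ψ′ at both faces gives T = [1 + U² sinh²(κa) / (4E(U − E))]⁻¹ = 1/3.408 = 0.293.

T = 0.293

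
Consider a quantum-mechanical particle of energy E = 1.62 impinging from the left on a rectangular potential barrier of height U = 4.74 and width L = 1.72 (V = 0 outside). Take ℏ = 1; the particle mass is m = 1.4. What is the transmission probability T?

E < U: inside the barrier ψ ∝ e^{±κx} with κ = √(2m(U − E))/ℏ = 2.956.
κL = 5.084, sinh(κL) = 80.69.
The exact tunnelling result is T⁻¹ = 1 + U² sinh²(κL) / [4E(U − E)] = 7236, so T = 0.000138.

T = 0.000138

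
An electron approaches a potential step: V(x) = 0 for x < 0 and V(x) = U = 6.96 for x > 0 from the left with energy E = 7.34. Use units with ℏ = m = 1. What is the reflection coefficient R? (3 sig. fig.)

R = 0.396

On each side the TISE gives plane waves with k = √(2m(E − V))/ℏ: k₁ = √(2·1·7.34) = 3.831, k₂ = √(2·1·0.38) = 0.8718.
Matching ψ and ψ′ at x = 0 gives r = (k₁ − k₂)/(k₁ + k₂), so R = r² = 0.3960 and T = 1 − R = 0.6040.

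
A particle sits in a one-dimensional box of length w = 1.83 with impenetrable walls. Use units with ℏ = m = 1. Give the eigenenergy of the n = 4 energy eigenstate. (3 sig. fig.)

E = 23.6

The infinite-well eigenfunctions ψ_n = √(2/w) sin(nπx/w) vanish at both walls, giving E_n = n²π²ℏ²/(2mw²).
E_4 = 4² × π² / (2 × 1 × 1.83²) = 23.58.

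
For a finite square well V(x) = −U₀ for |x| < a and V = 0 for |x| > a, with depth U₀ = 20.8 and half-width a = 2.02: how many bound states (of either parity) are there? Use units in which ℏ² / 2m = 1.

The dimensionless depth is z₀ = a√(2mU₀)/ℏ = 2.02 × √(20.80) = 9.213.
A new bound state (alternating even/odd) appears each time z₀ passes a multiple of π/2, so N = ⌊2z₀/π⌋ + 1 = ⌊5.865⌋ + 1 = 6.

N = 6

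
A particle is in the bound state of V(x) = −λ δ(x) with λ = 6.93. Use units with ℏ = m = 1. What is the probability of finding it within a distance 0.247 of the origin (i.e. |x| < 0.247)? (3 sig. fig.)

P = 0.967

The normalised bound state is ψ = √κ e^{−κ|x|} with κ = mλ/ℏ² = 6.930.
P(|x| < d) = ∫_{−d}^{d} κ e^{−2κ|x|} dx = 1 − e^{−2κd} = 1 − e^{−3.423} = 0.9674.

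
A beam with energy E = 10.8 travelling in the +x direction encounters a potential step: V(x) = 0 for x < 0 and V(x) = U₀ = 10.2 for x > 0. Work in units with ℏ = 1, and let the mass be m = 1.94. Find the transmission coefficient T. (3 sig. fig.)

T = 0.617

On each side the TISE gives plane waves with k = √(2m(E − V))/ℏ: k₁ = √(2·1.94·10.8) = 6.473, k₂ = √(2·1.94·0.6) = 1.526.
Continuity of ψ and ψ′ at the step yields the reflection amplitude r = (k₁ − k₂)/(k₁ + k₂) = 0.6185; thus R = |r|² = 0.3826, T = 0.6174.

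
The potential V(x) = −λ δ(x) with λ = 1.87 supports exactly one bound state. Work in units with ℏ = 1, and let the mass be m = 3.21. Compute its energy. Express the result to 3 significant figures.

E = -5.61

For x ≠ 0 the bound state is ψ ∝ e^{−κ|x|}; integrating the TISE across the delta gives the cusp condition 2κ = 2mλ/ℏ², so κ = 6.003.
Then E = −ℏ²κ²/(2m) = −mλ²/(2ℏ²) = -5.613.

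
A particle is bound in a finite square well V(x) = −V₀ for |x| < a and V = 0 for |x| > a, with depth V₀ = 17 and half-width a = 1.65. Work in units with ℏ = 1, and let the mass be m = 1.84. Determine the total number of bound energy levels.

Define the well-strength parameter z₀ = (a/ℏ)√(2mV₀) = 1.65 × √(2·1.84·17) = 13.05.
The even/odd transcendental equations gain one root per π/2 in z₀, giving N = 1 + ⌊2z₀/π⌋ = 1 + ⌊8.308⌋ = 9.

N = 9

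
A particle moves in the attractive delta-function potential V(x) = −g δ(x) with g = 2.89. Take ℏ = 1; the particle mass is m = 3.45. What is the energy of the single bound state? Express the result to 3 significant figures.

E = -14.4

The bound state is ψ(x) = √κ e^{−κ|x|}. The derivative jump ψ'(0⁺) − ψ'(0⁻) = −(2mg/ℏ²)ψ(0) fixes κ = mg/ℏ² = 9.971.
Then E = −ℏ²κ²/(2m) = −mg²/(2ℏ²) = -14.41.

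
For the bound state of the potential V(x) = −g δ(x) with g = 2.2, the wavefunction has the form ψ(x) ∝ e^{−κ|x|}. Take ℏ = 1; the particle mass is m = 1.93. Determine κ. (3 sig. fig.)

Integrate −(ℏ²/2m)ψ'' − gδ(x)ψ = Eψ from −ε to +ε: the ψ'' term gives ψ'(0⁺) − ψ'(0⁻) and the δ term gives −(2mg/ℏ²)ψ(0).
With ψ ∝ e^{−κ|x|} this yields −2κ = −2mg/ℏ², so κ = mg/ℏ² = 4.246.

κ = 4.25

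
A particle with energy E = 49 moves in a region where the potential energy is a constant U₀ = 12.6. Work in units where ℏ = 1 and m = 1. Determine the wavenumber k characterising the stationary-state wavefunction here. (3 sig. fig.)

With E > U₀ the solution is oscillatory, ψ ∝ e^{±ikx} with k = √(2m(E − U₀))/ℏ.
k = √(2 × 1 × 36.4) = 8.532.

k = 8.53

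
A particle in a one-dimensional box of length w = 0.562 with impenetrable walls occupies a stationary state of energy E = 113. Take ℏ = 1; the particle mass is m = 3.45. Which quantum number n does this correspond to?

From E_n = n²π²ℏ²/(2mw²) invert to n = √(2mw²E)/(πℏ).
n = (0.562/π) × √(2 × 3.45 × 113) = 4.995 → n = 5.

n = 5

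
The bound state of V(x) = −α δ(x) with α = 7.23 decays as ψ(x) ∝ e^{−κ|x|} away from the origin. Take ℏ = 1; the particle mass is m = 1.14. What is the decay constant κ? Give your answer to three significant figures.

κ = 8.24

Integrating the TISE across x = 0 gives the cusp condition ψ'(0⁺) − ψ'(0⁻) = −(2mα/ℏ²)ψ(0).
With ψ ∝ e^{−κ|x|} this yields −2κ = −2mα/ℏ², so κ = mα/ℏ² = 8.242.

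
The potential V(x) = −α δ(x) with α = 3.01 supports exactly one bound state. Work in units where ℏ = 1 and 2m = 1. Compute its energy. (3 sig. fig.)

For x ≠ 0 the bound state is ψ ∝ e^{−κ|x|}; integrating the TISE across the delta gives the cusp condition 2κ = 2mα/ℏ², so κ = 1.505.
Then E = −ℏ²κ²/(2m) = −mα²/(2ℏ²) = -2.265.

E = -2.27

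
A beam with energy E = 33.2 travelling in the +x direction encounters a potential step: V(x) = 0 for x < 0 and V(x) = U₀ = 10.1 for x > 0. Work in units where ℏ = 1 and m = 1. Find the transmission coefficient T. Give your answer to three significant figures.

On each side the TISE gives plane waves with k = √(2m(E − V))/ℏ: k₁ = √(2·1·33.2) = 8.149, k₂ = √(2·1·23.1) = 6.797.
Continuity of ψ and ψ′ at the step yields the reflection amplitude r = (k₁ − k₂)/(k₁ + k₂) = 0.09043; thus R = |r|² = 0.008178, T = 0.9918.

T = 0.992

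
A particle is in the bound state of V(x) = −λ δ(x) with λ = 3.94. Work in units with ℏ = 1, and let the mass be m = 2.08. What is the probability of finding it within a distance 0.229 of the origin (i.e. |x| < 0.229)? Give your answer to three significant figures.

P = 0.977

The normalised bound state is ψ = √κ e^{−κ|x|} with κ = mλ/ℏ² = 8.195.
P(|x| < d) = ∫_{−d}^{d} κ e^{−2κ|x|} dx = 1 − e^{−2κd} = 1 − e^{−3.753} = 0.9766.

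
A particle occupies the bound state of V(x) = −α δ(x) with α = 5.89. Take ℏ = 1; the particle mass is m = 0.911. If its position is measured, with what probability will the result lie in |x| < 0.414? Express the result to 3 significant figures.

The normalised bound state is ψ = √κ e^{−κ|x|} with κ = mα/ℏ² = 5.366.
P(|x| < d) = ∫_{−d}^{d} κ e^{−2κ|x|} dx = 1 − e^{−2κd} = 1 − e^{−4.443} = 0.9882.

P = 0.988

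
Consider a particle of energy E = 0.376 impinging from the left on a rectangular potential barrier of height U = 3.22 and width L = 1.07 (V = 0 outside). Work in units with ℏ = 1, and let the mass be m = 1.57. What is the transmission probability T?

T = 0.00276

E < U: inside the barrier ψ ∝ e^{±κx} with κ = √(2m(U − E))/ℏ = 2.988.
κL = 3.198, sinh(κL) = 12.22.
The exact tunnelling result is T⁻¹ = 1 + U² sinh²(κL) / [4E(U − E)] = 362.7, so T = 0.00276.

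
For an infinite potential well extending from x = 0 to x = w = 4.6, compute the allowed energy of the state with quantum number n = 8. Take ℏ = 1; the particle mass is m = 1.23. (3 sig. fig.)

E = 12.1

Requiring ψ(0) = ψ(w) = 0 quantises k = nπ/w, hence E_n = ℏ²k²/2m = n²π²ℏ²/(2mw²).
E_8 = 8² × π² / (2 × 1.23 × 4.6²) = 12.13.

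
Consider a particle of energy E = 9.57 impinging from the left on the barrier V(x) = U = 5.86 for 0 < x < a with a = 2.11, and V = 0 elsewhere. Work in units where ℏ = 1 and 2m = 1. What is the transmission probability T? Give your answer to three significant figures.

E > U: inside the barrier k₂ = √(2m(E − U))/ℏ = 1.926, k₂a = 4.064.
T = [1 + U² sin²(k₂a) / (4E(E − U))]⁻¹ = 1/1.154 = 0.867.

T = 0.867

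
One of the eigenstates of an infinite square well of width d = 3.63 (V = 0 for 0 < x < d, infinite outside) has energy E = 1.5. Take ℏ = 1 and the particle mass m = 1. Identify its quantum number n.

From E_n = n²π²ℏ²/(2md²) invert to n = √(2md²E)/(πℏ).
n = (3.63/π) × √(2 × 1 × 1.5) = 2.001 → n = 2.

n = 2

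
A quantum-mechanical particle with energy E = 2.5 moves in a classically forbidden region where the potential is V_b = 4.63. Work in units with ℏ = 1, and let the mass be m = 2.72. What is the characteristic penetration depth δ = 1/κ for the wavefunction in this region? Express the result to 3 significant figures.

δ = 0.294

Since E < V_b the TISE in this region is ψ'' = κ²ψ with κ = √(2m(V_b − E))/ℏ.
κ = √(2 × 2.72 × 2.13) = 3.404. The penetration depth is δ = 1/κ = 0.294.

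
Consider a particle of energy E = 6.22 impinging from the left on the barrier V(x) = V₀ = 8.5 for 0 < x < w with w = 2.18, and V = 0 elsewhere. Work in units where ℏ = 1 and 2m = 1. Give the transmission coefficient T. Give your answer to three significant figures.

Since E < V₀ the interior solution is evanescent with decay constant κ = √(2m(V₀ − E))/ℏ = 1.510.
κw = 3.292, sinh(κw) = 13.43.
The exact tunnelling result is T⁻¹ = 1 + V₀² sinh²(κw) / [4E(V₀ − E)] = 230.6, so T = 0.00434.

T = 0.00434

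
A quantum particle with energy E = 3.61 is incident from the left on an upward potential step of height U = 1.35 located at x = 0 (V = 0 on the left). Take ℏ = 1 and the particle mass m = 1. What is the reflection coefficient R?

On each side the TISE gives plane waves with k = √(2m(E − V))/ℏ: k₁ = √(2·1·3.61) = 2.687, k₂ = √(2·1·2.26) = 2.126.
Continuity of ψ and ψ′ at the step yields the reflection amplitude r = (k₁ − k₂)/(k₁ + k₂) = 0.1166; thus R = |r|² = 0.01358, T = 0.9864.

R = 0.0136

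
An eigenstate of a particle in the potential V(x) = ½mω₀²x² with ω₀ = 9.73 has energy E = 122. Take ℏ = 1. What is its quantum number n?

E_n = ℏω₀(n + ½) ⇒ n = E/(ℏω₀) − ½ = 122/9.73 − 0.5 = 12.039 → n = 12.

n = 12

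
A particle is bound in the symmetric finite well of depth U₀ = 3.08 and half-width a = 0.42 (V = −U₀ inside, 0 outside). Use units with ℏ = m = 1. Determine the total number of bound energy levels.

Define the well-strength parameter z₀ = (a/ℏ)√(2mU₀) = 0.42 × √(2·1·3.08) = 1.042.
The even/odd transcendental equations gain one root per π/2 in z₀, giving N = 1 + ⌊2z₀/π⌋ = 1 + ⌊0.6636⌋ = 1.

N = 1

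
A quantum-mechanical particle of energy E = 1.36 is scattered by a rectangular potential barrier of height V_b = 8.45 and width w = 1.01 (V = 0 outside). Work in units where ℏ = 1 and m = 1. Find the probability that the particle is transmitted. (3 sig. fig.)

T = 0.00107

Since E < V_b the interior solution is evanescent with decay constant κ = √(2m(V_b − E))/ℏ = 3.766.
κw = 3.803, sinh(κw) = 22.41.
The exact tunnelling result is T⁻¹ = 1 + V_b² sinh²(κw) / [4E(V_b − E)] = 931.0, so T = 0.00107.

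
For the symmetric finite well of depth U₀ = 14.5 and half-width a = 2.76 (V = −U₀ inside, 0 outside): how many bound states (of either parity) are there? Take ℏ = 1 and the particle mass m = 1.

N = 10

Define the well-strength parameter z₀ = (a/ℏ)√(2mU₀) = 2.76 × √(2·1·14.5) = 14.86.
The even/odd transcendental equations gain one root per π/2 in z₀, giving N = 1 + ⌊2z₀/π⌋ = 1 + ⌊9.462⌋ = 10.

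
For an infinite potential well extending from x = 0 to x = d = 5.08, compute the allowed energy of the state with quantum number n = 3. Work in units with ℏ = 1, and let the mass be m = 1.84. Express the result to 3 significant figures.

The infinite-well eigenfunctions ψ_n = √(2/d) sin(nπx/d) vanish at both walls, giving E_n = n²π²ℏ²/(2md²).
E_3 = 3² × π² / (2 × 1.84 × 5.08²) = 0.9353.

E = 0.935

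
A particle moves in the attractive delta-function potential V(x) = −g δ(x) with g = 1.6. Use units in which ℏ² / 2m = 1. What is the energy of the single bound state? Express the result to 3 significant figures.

E = -0.640

The bound state is ψ(x) = √κ e^{−κ|x|}. The derivative jump ψ'(0⁺) − ψ'(0⁻) = −(2mg/ℏ²)ψ(0) fixes κ = mg/ℏ² = 0.8000.
Then E = −ℏ²κ²/(2m) = −mg²/(2ℏ²) = -0.6400.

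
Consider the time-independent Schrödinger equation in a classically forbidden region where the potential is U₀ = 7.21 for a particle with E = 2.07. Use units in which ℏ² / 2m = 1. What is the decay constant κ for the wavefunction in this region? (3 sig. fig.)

Since E < U₀ the TISE in this region is ψ'' = κ²ψ with κ = √(2m(U₀ − E))/ℏ.
κ = √(2 × 0.5 × 5.14) = 2.267.

κ = 2.27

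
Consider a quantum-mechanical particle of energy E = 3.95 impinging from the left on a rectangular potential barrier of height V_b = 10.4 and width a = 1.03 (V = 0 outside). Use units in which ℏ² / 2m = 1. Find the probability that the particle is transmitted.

T = 0.0200

E < V_b: inside the barrier ψ ∝ e^{±κx} with κ = √(2m(V_b − E))/ℏ = 2.540.
κa = 2.616, sinh(κa) = 6.803.
Matching ψ, ψ′ at both faces gives T = [1 + V_b² sinh²(κa) / (4E(V_b − E))]⁻¹ = 1/50.12 = 0.0200.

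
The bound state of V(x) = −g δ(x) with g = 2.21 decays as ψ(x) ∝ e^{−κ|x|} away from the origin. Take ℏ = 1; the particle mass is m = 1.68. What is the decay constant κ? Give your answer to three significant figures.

Integrate −(ℏ²/2m)ψ'' − gδ(x)ψ = Eψ from −ε to +ε: the ψ'' term gives ψ'(0⁺) − ψ'(0⁻) and the δ term gives −(2mg/ℏ²)ψ(0).
With ψ ∝ e^{−κ|x|} this yields −2κ = −2mg/ℏ², so κ = mg/ℏ² = 3.713.

κ = 3.71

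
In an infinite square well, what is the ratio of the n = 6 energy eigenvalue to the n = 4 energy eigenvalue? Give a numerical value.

2.25

Since E_n ∝ n², the ratio is (6/4)² = 2.25.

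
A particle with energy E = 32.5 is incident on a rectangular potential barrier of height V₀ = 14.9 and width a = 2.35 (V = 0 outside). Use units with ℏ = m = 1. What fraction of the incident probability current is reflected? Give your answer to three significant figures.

E > V₀: inside the barrier k₂ = √(2m(E − V₀))/ℏ = 5.933, k₂a = 13.94.
Matching at both interfaces gives T⁻¹ = 1 + V₀² sin²(k₂a) / [4E(E − V₀)] = 1.093, hence T = 0.915.
R = 1 − T = 0.0854.

R = 0.0854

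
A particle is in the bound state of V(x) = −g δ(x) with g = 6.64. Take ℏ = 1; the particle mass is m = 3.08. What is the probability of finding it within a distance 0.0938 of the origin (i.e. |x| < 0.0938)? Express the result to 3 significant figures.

P = 0.978

The normalised bound state is ψ = √κ e^{−κ|x|} with κ = mg/ℏ² = 20.45.
P(|x| < d) = ∫_{−d}^{d} κ e^{−2κ|x|} dx = 1 − e^{−2κd} = 1 − e^{−3.837} = 0.9784.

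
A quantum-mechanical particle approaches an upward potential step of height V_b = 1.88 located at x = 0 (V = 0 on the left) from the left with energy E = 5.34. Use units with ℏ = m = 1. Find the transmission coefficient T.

The wavenumbers are k₁ = √(2mE)/ℏ = 3.268 on the left and k₂ = √(2m(E − V_b))/ℏ = 2.631 on the right.
Matching ψ and ψ′ at x = 0 gives r = (k₁ − k₂)/(k₁ + k₂), so R = r² = 0.01168 and T = 1 − R = 0.9883.

T = 0.988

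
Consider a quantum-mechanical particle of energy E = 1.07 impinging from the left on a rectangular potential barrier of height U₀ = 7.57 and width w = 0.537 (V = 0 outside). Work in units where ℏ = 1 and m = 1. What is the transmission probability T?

T = 0.0404

Since E < U₀ the interior solution is evanescent with decay constant κ = √(2m(U₀ − E))/ℏ = 3.606.
κw = 1.936, sinh(κw) = 3.394.
The exact tunnelling result is T⁻¹ = 1 + U₀² sinh²(κw) / [4E(U₀ − E)] = 24.73, so T = 0.0404.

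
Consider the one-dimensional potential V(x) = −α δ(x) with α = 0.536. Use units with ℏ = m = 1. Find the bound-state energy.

For x ≠ 0 the bound state is ψ ∝ e^{−κ|x|}; integrating the TISE across the delta gives the cusp condition 2κ = 2mα/ℏ², so κ = 0.5360.
Then E = −ℏ²κ²/(2m) = −mα²/(2ℏ²) = -0.1436.

E = -0.144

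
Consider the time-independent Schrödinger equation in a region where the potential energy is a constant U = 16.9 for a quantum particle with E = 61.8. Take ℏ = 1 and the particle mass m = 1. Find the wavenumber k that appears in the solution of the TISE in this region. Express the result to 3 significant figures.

k = 9.48

With E > U the solution is oscillatory, ψ ∝ e^{±ikx} with k = √(2m(E − U))/ℏ.
k = √(2 × 1 × 44.9) = 9.476.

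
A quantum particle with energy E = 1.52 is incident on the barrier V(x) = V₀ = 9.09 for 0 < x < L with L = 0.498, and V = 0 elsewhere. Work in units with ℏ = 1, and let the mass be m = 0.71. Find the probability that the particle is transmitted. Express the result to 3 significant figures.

E < V₀: inside the barrier ψ ∝ e^{±κx} with κ = √(2m(V₀ − E))/ℏ = 3.279.
κL = 1.633, sinh(κL) = 2.461.
The exact tunnelling result is T⁻¹ = 1 + V₀² sinh²(κL) / [4E(V₀ − E)] = 11.88, so T = 0.0842.

T = 0.0842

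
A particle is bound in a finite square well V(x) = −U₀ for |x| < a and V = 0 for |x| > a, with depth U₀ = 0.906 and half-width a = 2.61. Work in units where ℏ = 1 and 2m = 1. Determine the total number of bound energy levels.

The dimensionless depth is z₀ = a√(2mU₀)/ℏ = 2.61 × √(0.9060) = 2.484.
The even/odd transcendental equations gain one root per π/2 in z₀, giving N = 1 + ⌊2z₀/π⌋ = 1 + ⌊1.582⌋ = 2.

N = 2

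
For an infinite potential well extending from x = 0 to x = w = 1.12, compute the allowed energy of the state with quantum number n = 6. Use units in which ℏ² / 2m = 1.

Requiring ψ(0) = ψ(w) = 0 quantises k = nπ/w, hence E_n = ℏ²k²/2m = n²π²ℏ²/(2mw²).
E_6 = 6² × π² / (2 × 0.5 × 1.12²) = 283.2.

E = 283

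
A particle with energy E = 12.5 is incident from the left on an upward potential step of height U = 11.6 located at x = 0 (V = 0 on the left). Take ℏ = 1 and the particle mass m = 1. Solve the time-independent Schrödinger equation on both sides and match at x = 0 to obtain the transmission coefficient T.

The wavenumbers are k₁ = √(2mE)/ℏ = 5.000 on the left and k₂ = √(2m(E − U))/ℏ = 1.342 on the right.
Continuity of ψ and ψ′ at the step yields the reflection amplitude r = (k₁ − k₂)/(k₁ + k₂) = 0.5769; thus R = |r|² = 0.3328, T = 0.6672.

T = 0.667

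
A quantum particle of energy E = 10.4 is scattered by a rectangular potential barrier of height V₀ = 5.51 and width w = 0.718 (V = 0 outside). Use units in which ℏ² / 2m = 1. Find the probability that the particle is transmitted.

E > V₀: inside the barrier k₂ = √(2m(E − V₀))/ℏ = 2.211, k₂w = 1.588.
Matching at both interfaces gives T⁻¹ = 1 + V₀² sin²(k₂w) / [4E(E − V₀)] = 1.149, hence T = 0.870.

T = 0.870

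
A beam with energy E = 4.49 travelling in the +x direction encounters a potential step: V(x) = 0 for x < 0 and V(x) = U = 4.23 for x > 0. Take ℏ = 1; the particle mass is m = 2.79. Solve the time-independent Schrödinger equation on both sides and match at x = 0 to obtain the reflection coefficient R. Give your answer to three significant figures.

On each side the TISE gives plane waves with k = √(2m(E − V))/ℏ: k₁ = √(2·2.79·4.49) = 5.005, k₂ = √(2·2.79·0.26) = 1.204.
Matching ψ and ψ′ at x = 0 gives r = (k₁ − k₂)/(k₁ + k₂), so R = r² = 0.3746 and T = 1 − R = 0.6254.

R = 0.375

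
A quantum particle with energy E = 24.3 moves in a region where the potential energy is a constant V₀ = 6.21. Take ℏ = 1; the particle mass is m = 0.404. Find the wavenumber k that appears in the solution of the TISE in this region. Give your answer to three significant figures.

k = 3.82

With E > V₀ the solution is oscillatory, ψ ∝ e^{±ikx} with k = √(2m(E − V₀))/ℏ.
k = √(2 × 0.404 × 18.09) = 3.823.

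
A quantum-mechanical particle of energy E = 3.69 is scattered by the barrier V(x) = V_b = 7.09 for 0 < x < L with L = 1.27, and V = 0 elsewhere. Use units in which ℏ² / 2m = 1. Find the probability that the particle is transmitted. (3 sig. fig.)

T = 0.0363

Since E < V_b the interior solution is evanescent with decay constant κ = √(2m(V_b − E))/ℏ = 1.844.
κL = 2.342, sinh(κL) = 5.152.
The exact tunnelling result is T⁻¹ = 1 + V_b² sinh²(κL) / [4E(V_b − E)] = 27.58, so T = 0.0363.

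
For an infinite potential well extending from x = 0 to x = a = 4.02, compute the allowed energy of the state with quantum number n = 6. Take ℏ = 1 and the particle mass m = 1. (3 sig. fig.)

E = 11.0

The infinite-well eigenfunctions ψ_n = √(2/a) sin(nπx/a) vanish at both walls, giving E_n = n²π²ℏ²/(2ma²).
E_6 = 6² × π² / (2 × 1 × 4.02²) = 10.99.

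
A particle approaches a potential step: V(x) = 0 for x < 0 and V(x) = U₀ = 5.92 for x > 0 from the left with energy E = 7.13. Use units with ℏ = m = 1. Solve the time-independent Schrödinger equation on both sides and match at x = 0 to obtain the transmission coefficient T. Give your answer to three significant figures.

The wavenumbers are k₁ = √(2mE)/ℏ = 3.776 on the left and k₂ = √(2m(E − U₀))/ℏ = 1.556 on the right.
Matching ψ and ψ′ at x = 0 gives r = (k₁ − k₂)/(k₁ + k₂), so R = r² = 0.1735 and T = 1 − R = 0.8265.

T = 0.827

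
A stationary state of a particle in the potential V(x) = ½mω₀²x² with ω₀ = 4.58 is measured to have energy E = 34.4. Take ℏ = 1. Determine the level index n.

n = 7

E_n = ℏω₀(n + ½) ⇒ n = E/(ℏω₀) − ½ = 34.4/4.58 − 0.5 = 7.011 → n = 7.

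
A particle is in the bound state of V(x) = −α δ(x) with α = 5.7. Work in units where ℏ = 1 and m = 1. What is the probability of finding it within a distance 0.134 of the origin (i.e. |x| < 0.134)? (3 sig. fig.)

P = 0.783

The normalised bound state is ψ = √κ e^{−κ|x|} with κ = mα/ℏ² = 5.700.
P(|x| < d) = ∫_{−d}^{d} κ e^{−2κ|x|} dx = 1 − e^{−2κd} = 1 − e^{−1.528} = 0.7829.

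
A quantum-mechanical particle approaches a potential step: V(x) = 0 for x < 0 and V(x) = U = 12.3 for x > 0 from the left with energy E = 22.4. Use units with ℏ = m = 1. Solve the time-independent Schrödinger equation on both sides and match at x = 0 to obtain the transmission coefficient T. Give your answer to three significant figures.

On each side the TISE gives plane waves with k = √(2m(E − V))/ℏ: k₁ = √(2·1·22.4) = 6.693, k₂ = √(2·1·10.1) = 4.494.
Continuity of ψ and ψ′ at the step yields the reflection amplitude r = (k₁ − k₂)/(k₁ + k₂) = 0.1965; thus R = |r|² = 0.03863, T = 0.9614.

T = 0.961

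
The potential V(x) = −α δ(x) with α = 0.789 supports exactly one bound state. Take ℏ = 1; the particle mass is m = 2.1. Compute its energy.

The bound state is ψ(x) = √κ e^{−κ|x|}. The derivative jump ψ'(0⁺) − ψ'(0⁻) = −(2mα/ℏ²)ψ(0) fixes κ = mα/ℏ² = 1.657.
Then E = −ℏ²κ²/(2m) = −mα²/(2ℏ²) = -0.6536.

E = -0.654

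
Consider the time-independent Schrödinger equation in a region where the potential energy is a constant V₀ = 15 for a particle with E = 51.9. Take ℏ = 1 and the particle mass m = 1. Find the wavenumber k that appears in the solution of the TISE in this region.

With E > V₀ the solution is oscillatory, ψ ∝ e^{±ikx} with k = √(2m(E − V₀))/ℏ.
k = √(2 × 1 × 36.9) = 8.591.

k = 8.59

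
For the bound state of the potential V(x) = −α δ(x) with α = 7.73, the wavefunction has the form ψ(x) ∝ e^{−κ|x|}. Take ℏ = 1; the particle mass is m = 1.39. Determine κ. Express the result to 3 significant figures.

Integrate −(ℏ²/2m)ψ'' − αδ(x)ψ = Eψ from −ε to +ε: the ψ'' term gives ψ'(0⁺) − ψ'(0⁻) and the δ term gives −(2mα/ℏ²)ψ(0).
With ψ ∝ e^{−κ|x|} this yields −2κ = −2mα/ℏ², so κ = mα/ℏ² = 10.74.

κ = 10.7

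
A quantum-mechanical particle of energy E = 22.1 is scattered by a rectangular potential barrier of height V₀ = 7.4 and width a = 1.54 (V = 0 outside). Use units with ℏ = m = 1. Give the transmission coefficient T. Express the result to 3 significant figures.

T = 0.968

E > V₀: inside the barrier k₂ = √(2m(E − V₀))/ℏ = 5.422, k₂a = 8.350.
Matching at both interfaces gives T⁻¹ = 1 + V₀² sin²(k₂a) / [4E(E − V₀)] = 1.033, hence T = 0.968.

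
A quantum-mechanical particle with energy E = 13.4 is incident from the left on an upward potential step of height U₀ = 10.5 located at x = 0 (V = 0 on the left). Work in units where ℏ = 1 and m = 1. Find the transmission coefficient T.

T = 0.867

The wavenumbers are k₁ = √(2mE)/ℏ = 5.177 on the left and k₂ = √(2m(E − U₀))/ℏ = 2.408 on the right.
Matching ψ and ψ′ at x = 0 gives r = (k₁ − k₂)/(k₁ + k₂), so R = r² = 0.1332 and T = 1 − R = 0.8668.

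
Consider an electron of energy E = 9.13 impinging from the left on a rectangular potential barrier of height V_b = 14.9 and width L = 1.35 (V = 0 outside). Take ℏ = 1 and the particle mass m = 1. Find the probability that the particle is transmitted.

Since E < V_b the interior solution is evanescent with decay constant κ = √(2m(V_b − E))/ℏ = 3.397.
κL = 4.586, sinh(κL) = 49.05.
Matching ψ, ψ′ at both faces gives T = [1 + V_b² sinh²(κL) / (4E(V_b − E))]⁻¹ = 1/2535 = 0.000394.

T = 0.000394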